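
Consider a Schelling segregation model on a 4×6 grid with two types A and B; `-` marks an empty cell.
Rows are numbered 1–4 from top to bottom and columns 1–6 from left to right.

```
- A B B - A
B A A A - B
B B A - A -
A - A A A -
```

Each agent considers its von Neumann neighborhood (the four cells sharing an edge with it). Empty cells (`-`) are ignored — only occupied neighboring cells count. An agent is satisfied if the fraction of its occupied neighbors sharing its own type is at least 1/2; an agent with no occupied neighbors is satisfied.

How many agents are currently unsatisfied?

Row 1: (1,2)A 1/2 satisfied · (1,3)B 1/3 not · (1,4)B 1/2 satisfied · (1,6)A 0/1 not
Row 2: (2,1)B 1/2 satisfied · (2,2)A 2/4 satisfied · (2,3)A 3/4 satisfied · (2,4)A 1/2 satisfied · (2,6)B 0/1 not
Row 3: (3,1)B 2/3 satisfied · (3,2)B 1/3 not · (3,3)A 2/3 satisfied · (3,5)A 1/1 satisfied
Row 4: (4,1)A 0/1 not · (4,3)A 2/2 satisfied · (4,4)A 2/2 satisfied · (4,5)A 2/2 satisfied
Unsatisfied: (1,3), (1,6), (2,6), (3,2), (4,1) — 5 in total.

5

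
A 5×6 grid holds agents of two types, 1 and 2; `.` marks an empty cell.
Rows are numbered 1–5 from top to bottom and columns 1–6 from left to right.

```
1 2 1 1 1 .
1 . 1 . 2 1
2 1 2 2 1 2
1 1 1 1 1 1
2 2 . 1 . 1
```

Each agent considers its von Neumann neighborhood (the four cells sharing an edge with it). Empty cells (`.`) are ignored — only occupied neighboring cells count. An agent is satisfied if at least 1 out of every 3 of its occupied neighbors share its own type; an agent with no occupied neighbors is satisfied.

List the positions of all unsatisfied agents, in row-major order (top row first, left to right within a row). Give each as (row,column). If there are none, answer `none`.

(1,2), (2,5), (2,6), (3,1), (3,3), (3,5), (3,6)

(1,1)1 1/2 ✓
(1,2)2 0/2 ✗
(1,3)1 2/3 ✓
(1,4)1 2/2 ✓
(1,5)1 1/2 ✓
(2,1)1 1/2 ✓
(2,3)1 1/2 ✓
(2,5)2 0/3 ✗
(2,6)1 0/2 ✗
(3,1)2 0/3 ✗
(3,2)1 1/3 ✓
(3,3)2 1/4 ✗
(3,4)2 1/3 ✓
(3,5)1 1/4 ✗
(3,6)2 0/3 ✗
(4,1)1 1/3 ✓
(4,2)1 3/4 ✓
(4,3)1 2/3 ✓
(4,4)1 3/4 ✓
(4,5)1 3/3 ✓
(4,6)1 2/3 ✓
(5,1)2 1/2 ✓
(5,2)2 1/2 ✓
(5,4)1 1/1 ✓
(5,6)1 1/1 ✓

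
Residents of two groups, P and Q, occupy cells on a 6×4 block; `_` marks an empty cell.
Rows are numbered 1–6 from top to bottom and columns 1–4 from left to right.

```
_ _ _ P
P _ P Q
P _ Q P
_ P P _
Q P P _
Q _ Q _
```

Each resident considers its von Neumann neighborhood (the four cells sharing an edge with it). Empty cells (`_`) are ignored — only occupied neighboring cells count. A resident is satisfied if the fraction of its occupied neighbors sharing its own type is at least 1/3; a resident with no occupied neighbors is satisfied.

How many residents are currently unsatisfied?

(1,4)P 0/1 ✗
(2,1)P 1/1 ✓
(2,3)P 0/2 ✗
(2,4)Q 0/3 ✗
(3,1)P 1/1 ✓
(3,3)Q 0/3 ✗
(3,4)P 0/2 ✗
(4,2)P 2/2 ✓
(4,3)P 2/3 ✓
(5,1)Q 1/2 ✓
(5,2)P 2/3 ✓
(5,3)P 2/3 ✓
(6,1)Q 1/1 ✓
(6,3)Q 0/1 ✗
Unsatisfied: (1,4), (2,3), (2,4), (3,3), (3,4), (6,3) — 6 in total.

6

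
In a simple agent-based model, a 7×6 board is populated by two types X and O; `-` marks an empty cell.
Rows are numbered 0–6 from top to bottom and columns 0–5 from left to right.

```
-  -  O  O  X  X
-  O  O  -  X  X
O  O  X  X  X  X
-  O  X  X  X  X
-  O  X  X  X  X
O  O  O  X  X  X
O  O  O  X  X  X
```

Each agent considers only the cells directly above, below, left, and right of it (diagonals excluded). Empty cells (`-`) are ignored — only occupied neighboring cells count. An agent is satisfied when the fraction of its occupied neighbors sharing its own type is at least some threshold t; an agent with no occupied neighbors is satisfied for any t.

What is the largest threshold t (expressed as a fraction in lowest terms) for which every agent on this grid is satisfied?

Row 0: (0,2)O 2/2 · (0,3)O 1/2 · (0,4)X 2/3 · (0,5)X 2/2
Row 1: (1,1)O 2/2 · (1,2)O 2/3 · (1,4)X 3/3 · (1,5)X 3/3
Row 2: (2,0)O 1/1 · (2,1)O 3/4 · (2,2)X 2/4 · (2,3)X 3/3 · (2,4)X 4/4 · (2,5)X 3/3
Row 3: (3,1)O 2/3 · (3,2)X 3/4 · (3,3)X 4/4 · (3,4)X 4/4 · (3,5)X 3/3
Row 4: (4,1)O 2/3 · (4,2)X 2/4 · (4,3)X 4/4 · (4,4)X 4/4 · (4,5)X 3/3
Row 5: (5,0)O 2/2 · (5,1)O 4/4 · (5,2)O 2/4 · (5,3)X 3/4 · (5,4)X 4/4 · (5,5)X 3/3
Row 6: (6,0)O 2/2 · (6,1)O 3/3 · (6,2)O 2/3 · (6,3)X 2/3 · (6,4)X 3/3 · (6,5)X 2/2
The smallest same-type fraction is 1/2 at (0,3), which reduces to 1/2. Any threshold above that leaves this agent unsatisfied.

1/2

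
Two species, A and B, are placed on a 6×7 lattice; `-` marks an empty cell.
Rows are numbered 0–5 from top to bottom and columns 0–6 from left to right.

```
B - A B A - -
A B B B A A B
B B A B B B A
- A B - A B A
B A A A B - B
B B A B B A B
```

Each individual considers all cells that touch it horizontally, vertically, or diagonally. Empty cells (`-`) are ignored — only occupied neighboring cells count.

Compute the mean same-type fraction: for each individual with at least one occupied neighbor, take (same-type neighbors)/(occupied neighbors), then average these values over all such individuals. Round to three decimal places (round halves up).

0.420

(0,0)B 1/2
(0,2)A 0/4
(0,3)B 2/5
(0,4)A 2/4
(1,0)A 0/4
(1,1)B 4/7
(1,2)B 5/7
(1,3)B 4/8
(1,4)A 2/7
(1,5)A 3/6
(1,6)B 1/3
(2,0)B 2/4
(2,1)B 4/7
(2,2)A 1/7
(2,3)B 4/7
(2,4)B 4/7
(2,5)B 3/8
(2,6)A 2/5
(3,1)A 3/7
(3,2)B 2/7
(3,4)A 1/6
(3,5)B 4/7
(3,6)A 1/4
(4,0)B 2/4
(4,1)A 3/7
(4,2)A 4/7
(4,3)A 3/7
(4,4)B 3/6
(4,6)B 2/4
(5,0)B 2/3
(5,1)B 2/5
(5,2)A 3/5
(5,3)B 2/5
(5,4)B 2/4
(5,5)A 0/4
(5,6)B 1/2
Sum over 36 individuals: 1/2 + 0/4 + 2/5 + 2/4 + 0/4 + 4/7 + 5/7 + 4/8 + 2/7 + 3/6 + 1/3 + 2/4 + 4/7 + 1/7 + 4/7 + 4/7 + 3/8 + 2/5 + 3/7 + 2/7 + 1/6 + 4/7 + 1/4 + 2/4 + 3/7 + 4/7 + 3/7 + 3/6 + 2/4 + 2/3 + 2/5 + 3/5 + 2/5 + 2/4 + 0/4 + 1/2 = 12713/840; mean = 12713/840 ÷ 36 = 12713/30240 = 0.420403… → 0.420.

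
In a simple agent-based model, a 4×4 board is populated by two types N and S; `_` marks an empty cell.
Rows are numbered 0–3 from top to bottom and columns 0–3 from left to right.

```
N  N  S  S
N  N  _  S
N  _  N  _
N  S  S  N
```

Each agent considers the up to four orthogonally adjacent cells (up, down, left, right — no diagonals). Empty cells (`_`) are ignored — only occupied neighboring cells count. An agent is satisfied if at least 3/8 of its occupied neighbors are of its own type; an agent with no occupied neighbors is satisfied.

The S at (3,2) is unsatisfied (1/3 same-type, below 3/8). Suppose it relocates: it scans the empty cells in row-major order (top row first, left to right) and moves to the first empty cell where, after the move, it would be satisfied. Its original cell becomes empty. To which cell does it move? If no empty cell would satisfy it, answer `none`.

(1,2)

Vacating (3,2). Empty cells in order:
  (1,2): 2/4 same-type → satisfied — stop here.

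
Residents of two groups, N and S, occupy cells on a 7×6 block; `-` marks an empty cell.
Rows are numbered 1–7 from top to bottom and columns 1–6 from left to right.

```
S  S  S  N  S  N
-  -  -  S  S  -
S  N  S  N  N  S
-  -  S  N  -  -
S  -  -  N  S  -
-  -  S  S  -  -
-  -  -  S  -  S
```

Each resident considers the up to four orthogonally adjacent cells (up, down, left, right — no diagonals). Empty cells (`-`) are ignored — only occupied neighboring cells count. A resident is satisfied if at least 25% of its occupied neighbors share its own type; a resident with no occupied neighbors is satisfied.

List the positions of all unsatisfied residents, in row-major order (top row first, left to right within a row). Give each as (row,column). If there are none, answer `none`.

Row 1: (1,1)S 1/1 ✓ · (1,2)S 2/2 ✓ · (1,3)S 1/2 ✓ · (1,4)N 0/3 ✗ · (1,5)S 1/3 ✓ · (1,6)N 0/1 ✗
Row 2: (2,4)S 1/3 ✓ · (2,5)S 2/3 ✓
Row 3: (3,1)S 0/1 ✗ · (3,2)N 0/2 ✗ · (3,3)S 1/3 ✓ · (3,4)N 2/4 ✓ · (3,5)N 1/3 ✓ · (3,6)S 0/1 ✗
Row 4: (4,3)S 1/2 ✓ · (4,4)N 2/3 ✓
Row 5: (5,1)S 0/0 ✓ · (5,4)N 1/3 ✓ · (5,5)S 0/1 ✗
Row 6: (6,3)S 1/1 ✓ · (6,4)S 2/3 ✓
Row 7: (7,4)S 1/1 ✓ · (7,6)S 0/0 ✓

(1,4), (1,6), (3,1), (3,2), (3,6), (5,5)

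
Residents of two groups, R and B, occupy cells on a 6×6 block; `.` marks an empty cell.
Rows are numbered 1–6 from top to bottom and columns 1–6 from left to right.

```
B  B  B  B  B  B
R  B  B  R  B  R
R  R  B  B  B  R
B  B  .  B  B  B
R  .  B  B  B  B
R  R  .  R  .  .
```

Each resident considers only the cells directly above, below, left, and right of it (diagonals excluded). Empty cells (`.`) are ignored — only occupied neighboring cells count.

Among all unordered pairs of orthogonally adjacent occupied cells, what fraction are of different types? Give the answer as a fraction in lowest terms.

16/45

Scan each occupied cell's neighbors to the right and below so each pair is counted once.
Row 1: B(1,1)–B(1,2)= B(1,1)–R(2,1)≠ B(1,2)–B(1,3)= B(1,2)–B(2,2)= B(1,3)–B(1,4)= B(1,3)–B(2,3)= B(1,4)–B(1,5)= B(1,4)–R(2,4)≠ B(1,5)–B(1,6)= B(1,5)–B(2,5)= B(1,6)–R(2,6)≠  → 3/11 unlike.
Row 2: R(2,1)–B(2,2)≠ R(2,1)–R(3,1)= B(2,2)–B(2,3)= B(2,2)–R(3,2)≠ B(2,3)–R(2,4)≠ B(2,3)–B(3,3)= R(2,4)–B(2,5)≠ R(2,4)–B(3,4)≠ B(2,5)–R(2,6)≠ B(2,5)–B(3,5)= R(2,6)–R(3,6)=  → 6/11 unlike.
Row 3: R(3,1)–R(3,2)= R(3,1)–B(4,1)≠ R(3,2)–B(3,3)≠ R(3,2)–B(4,2)≠ B(3,3)–B(3,4)= B(3,4)–B(3,5)= B(3,4)–B(4,4)= B(3,5)–R(3,6)≠ B(3,5)–B(4,5)= R(3,6)–B(4,6)≠  → 5/10 unlike.
Row 4: B(4,1)–B(4,2)= B(4,1)–R(5,1)≠ B(4,4)–B(4,5)= B(4,4)–B(5,4)= B(4,5)–B(4,6)= B(4,5)–B(5,5)= B(4,6)–B(5,6)=  → 1/7 unlike.
Row 5: R(5,1)–R(6,1)= B(5,3)–B(5,4)= B(5,4)–B(5,5)= B(5,4)–R(6,4)≠ B(5,5)–B(5,6)=  → 1/5 unlike.
Row 6: R(6,1)–R(6,2)=  → 0/1 unlike.
Total adjacent occupied pairs: 45; unlike-type pairs: 16.
16/45 is already in lowest terms.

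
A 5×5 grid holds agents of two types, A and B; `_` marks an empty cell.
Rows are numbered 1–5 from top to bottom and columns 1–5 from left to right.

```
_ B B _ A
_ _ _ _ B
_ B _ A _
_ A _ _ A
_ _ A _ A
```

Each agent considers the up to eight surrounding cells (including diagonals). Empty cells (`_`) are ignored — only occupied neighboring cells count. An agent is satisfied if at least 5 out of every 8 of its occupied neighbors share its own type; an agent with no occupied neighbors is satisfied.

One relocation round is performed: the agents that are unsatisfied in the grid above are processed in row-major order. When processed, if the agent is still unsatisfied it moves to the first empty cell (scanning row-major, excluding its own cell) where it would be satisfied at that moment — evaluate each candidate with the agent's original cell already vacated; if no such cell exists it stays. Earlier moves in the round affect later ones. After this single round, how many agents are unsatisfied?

Initially unsatisfied (in order): (1,5), (2,5), (3,2), (3,4), (4,2).
  (1,5) → (3,3).
  (2,5) → (1,1).
  (3,2) → (1,4).
  (3,4): now satisfied by earlier moves; stays.
  (4,2): now satisfied by earlier moves; stays.
Resulting grid:
B B B B _
_ _ _ _ _
_ _ A A _
_ A _ _ A
_ _ A _ A
All satisfied now.

0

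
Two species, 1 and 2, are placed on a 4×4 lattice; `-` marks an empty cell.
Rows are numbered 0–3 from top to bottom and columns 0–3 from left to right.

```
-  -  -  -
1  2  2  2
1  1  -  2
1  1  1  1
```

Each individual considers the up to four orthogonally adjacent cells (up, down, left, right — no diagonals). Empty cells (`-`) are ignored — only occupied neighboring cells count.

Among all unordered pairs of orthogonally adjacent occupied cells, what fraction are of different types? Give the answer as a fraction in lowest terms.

Scan each occupied cell's neighbors to the right and below so each pair is counted once.
Row 1: 1(1,0)–2(1,1)≠ 1(1,0)–1(2,0)= 2(1,1)–2(1,2)= 2(1,1)–1(2,1)≠ 2(1,2)–2(1,3)= 2(1,3)–2(2,3)=  → 2/6 unlike.
Row 2: 1(2,0)–1(2,1)= 1(2,0)–1(3,0)= 1(2,1)–1(3,1)= 2(2,3)–1(3,3)≠  → 1/4 unlike.
Row 3: 1(3,0)–1(3,1)= 1(3,1)–1(3,2)= 1(3,2)–1(3,3)=  → 0/3 unlike.
Total adjacent occupied pairs: 13; unlike-type pairs: 3.
3/13 is already in lowest terms.

3/13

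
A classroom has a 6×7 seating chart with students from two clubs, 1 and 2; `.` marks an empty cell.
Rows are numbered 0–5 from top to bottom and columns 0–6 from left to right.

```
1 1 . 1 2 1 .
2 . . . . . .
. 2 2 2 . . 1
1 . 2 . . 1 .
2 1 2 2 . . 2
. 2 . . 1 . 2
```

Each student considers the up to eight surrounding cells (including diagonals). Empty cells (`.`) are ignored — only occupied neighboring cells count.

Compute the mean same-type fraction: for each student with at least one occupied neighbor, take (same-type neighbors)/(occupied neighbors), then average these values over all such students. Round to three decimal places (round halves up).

Row 0: (0,0)1 1/2 · (0,1)1 1/2 · (0,3)1 0/1 · (0,4)2 0/2 · (0,5)1 0/1
Row 1: (1,0)2 1/3
Row 2: (2,1)2 3/4 · (2,2)2 3/3 · (2,3)2 2/2 · (2,6)1 1/1
Row 3: (3,0)1 1/3 · (3,2)2 5/6 · (3,5)1 1/2
Row 4: (4,0)2 1/3 · (4,1)1 1/5 · (4,2)2 3/4 · (4,3)2 2/3 · (4,6)2 1/2
Row 5: (5,1)2 2/3 · (5,4)1 0/1 · (5,6)2 1/1
Sum over 21 students: 1/2 + 1/2 + 0/1 + 0/2 + 0/1 + 1/3 + 3/4 + 3/3 + 2/2 + 1/1 + 1/3 + 5/6 + 1/2 + 1/3 + 1/5 + 3/4 + 2/3 + 1/2 + 2/3 + 0/1 + 1/1 = 163/15; mean = 163/15 ÷ 21 = 163/315 = 0.517460… → 0.517.

0.517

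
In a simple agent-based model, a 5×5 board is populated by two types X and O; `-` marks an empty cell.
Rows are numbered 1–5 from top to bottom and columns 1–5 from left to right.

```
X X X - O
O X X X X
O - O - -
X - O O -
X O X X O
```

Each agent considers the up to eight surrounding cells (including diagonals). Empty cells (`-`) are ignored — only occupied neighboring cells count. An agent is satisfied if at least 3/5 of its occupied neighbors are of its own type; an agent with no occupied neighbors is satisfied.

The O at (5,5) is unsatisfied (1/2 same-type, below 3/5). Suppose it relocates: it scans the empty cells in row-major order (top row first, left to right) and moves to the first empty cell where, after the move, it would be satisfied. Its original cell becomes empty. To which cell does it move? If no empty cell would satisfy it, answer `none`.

Vacating (5,5). Empty cells in order:
  (1,4): 1/5 same-type → still unsatisfied.
  (3,2): 4/7 same-type → still unsatisfied.
  (3,4): 3/6 same-type → still unsatisfied.
  (3,5): 1/3 same-type → still unsatisfied.
  (4,2): 4/7 same-type → still unsatisfied.
  (4,5): 1/2 same-type → still unsatisfied.

none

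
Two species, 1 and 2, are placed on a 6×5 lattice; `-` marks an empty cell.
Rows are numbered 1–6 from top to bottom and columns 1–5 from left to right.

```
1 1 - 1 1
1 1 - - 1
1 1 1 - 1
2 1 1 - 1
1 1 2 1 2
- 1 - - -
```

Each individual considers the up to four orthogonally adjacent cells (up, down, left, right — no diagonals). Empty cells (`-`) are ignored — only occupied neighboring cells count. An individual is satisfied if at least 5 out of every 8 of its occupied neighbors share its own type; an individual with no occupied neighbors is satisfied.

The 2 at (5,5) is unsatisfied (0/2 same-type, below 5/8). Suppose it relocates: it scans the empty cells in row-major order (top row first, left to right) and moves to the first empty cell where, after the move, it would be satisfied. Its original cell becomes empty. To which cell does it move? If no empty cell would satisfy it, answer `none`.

Vacating (5,5). Empty cells in order:
  (1,3): 0/2 same-type → still unsatisfied.
  (2,3): 0/2 same-type → still unsatisfied.
  (2,4): 0/2 same-type → still unsatisfied.
  (3,4): 0/2 same-type → still unsatisfied.
  (4,4): 0/3 same-type → still unsatisfied.
  (6,1): 0/2 same-type → still unsatisfied.
  (6,3): 1/2 same-type → still unsatisfied.
  (6,4): 0/1 same-type → still unsatisfied.
  (6,5): 0/0 same-type → satisfied — stop here.

(6,5)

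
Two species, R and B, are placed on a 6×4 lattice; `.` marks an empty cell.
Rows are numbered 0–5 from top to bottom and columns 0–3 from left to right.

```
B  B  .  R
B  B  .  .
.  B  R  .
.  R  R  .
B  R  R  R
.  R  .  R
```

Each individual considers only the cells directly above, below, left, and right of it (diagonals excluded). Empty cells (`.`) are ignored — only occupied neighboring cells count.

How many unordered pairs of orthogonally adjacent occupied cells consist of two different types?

3

Scan each occupied cell's neighbors to the right and below so each pair is counted once.
Row 0: B(0,0)–B(0,1)= B(0,0)–B(1,0)= B(0,1)–B(1,1)=  → 0/3 unlike.
Row 1: B(1,0)–B(1,1)= B(1,1)–B(2,1)=  → 0/2 unlike.
Row 2: B(2,1)–R(2,2)≠ B(2,1)–R(3,1)≠ R(2,2)–R(3,2)=  → 2/3 unlike.
Row 3: R(3,1)–R(3,2)= R(3,1)–R(4,1)= R(3,2)–R(4,2)=  → 0/3 unlike.
Row 4: B(4,0)–R(4,1)≠ R(4,1)–R(4,2)= R(4,1)–R(5,1)= R(4,2)–R(4,3)= R(4,3)–R(5,3)=  → 1/5 unlike.
Total adjacent occupied pairs: 16; unlike-type pairs: 3.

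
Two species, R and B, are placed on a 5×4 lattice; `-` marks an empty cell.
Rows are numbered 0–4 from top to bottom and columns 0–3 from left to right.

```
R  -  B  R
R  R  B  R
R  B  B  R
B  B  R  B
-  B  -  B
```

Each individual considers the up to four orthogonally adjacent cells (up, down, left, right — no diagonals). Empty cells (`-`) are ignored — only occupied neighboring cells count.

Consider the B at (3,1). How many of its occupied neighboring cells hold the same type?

Occupied neighbors of (3,1): (2,1)=B, (4,1)=B, (3,0)=B, (3,2)=R.
Same type (B): 3 of 4.

3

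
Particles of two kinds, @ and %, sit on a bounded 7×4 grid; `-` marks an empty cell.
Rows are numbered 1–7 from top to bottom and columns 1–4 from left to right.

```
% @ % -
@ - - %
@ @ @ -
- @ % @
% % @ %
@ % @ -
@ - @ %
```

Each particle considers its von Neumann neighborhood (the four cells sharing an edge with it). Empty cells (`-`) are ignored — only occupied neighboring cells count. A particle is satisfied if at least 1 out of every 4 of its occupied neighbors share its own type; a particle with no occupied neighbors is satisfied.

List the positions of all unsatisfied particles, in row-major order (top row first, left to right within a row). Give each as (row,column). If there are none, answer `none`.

(1,1), (1,2), (1,3), (4,3), (4,4), (5,4), (7,4)

Row 1: (1,1)% 0/2 unhappy · (1,2)@ 0/2 unhappy · (1,3)% 0/1 unhappy
Row 2: (2,1)@ 1/2 ok · (2,4)% 0/0 ok
Row 3: (3,1)@ 2/2 ok · (3,2)@ 3/3 ok · (3,3)@ 1/2 ok
Row 4: (4,2)@ 1/3 ok · (4,3)% 0/4 unhappy · (4,4)@ 0/2 unhappy
Row 5: (5,1)% 1/2 ok · (5,2)% 2/4 ok · (5,3)@ 1/4 ok · (5,4)% 0/2 unhappy
Row 6: (6,1)@ 1/3 ok · (6,2)% 1/3 ok · (6,3)@ 2/3 ok
Row 7: (7,1)@ 1/1 ok · (7,3)@ 1/2 ok · (7,4)% 0/1 unhappy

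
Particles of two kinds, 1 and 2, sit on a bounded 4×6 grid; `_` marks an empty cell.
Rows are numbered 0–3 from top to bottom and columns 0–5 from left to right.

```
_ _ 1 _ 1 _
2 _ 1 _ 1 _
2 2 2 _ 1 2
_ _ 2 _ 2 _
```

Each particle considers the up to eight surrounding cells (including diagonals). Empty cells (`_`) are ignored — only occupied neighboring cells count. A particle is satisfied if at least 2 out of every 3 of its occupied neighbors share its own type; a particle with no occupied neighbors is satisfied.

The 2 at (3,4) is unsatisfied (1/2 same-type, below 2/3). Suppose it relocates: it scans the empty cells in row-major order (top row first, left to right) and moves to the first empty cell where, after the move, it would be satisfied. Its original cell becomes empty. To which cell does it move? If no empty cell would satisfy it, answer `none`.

Vacating (3,4). Empty cells in order:
  (0,0): 1/1 same-type → satisfied — stop here.

(0,0)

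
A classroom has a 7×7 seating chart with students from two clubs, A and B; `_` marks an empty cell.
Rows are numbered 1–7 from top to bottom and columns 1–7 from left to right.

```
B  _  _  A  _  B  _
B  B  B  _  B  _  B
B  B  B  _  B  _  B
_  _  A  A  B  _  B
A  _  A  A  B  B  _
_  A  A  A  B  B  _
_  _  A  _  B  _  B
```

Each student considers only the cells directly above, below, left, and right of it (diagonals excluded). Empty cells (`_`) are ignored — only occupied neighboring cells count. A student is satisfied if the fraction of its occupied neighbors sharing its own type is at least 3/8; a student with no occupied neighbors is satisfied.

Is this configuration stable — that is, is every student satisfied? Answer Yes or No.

Yes

(1,1)B 1/1 ok
(1,4)A 0/0 ok
(1,6)B 0/0 ok
(2,1)B 3/3 ok
(2,2)B 3/3 ok
(2,3)B 2/2 ok
(2,5)B 1/1 ok
(2,7)B 1/1 ok
(3,1)B 2/2 ok
(3,2)B 3/3 ok
(3,3)B 2/3 ok
(3,5)B 2/2 ok
(3,7)B 2/2 ok
(4,3)A 2/3 ok
(4,4)A 2/3 ok
(4,5)B 2/3 ok
(4,7)B 1/1 ok
(5,1)A 0/0 ok
(5,3)A 3/3 ok
(5,4)A 3/4 ok
(5,5)B 3/4 ok
(5,6)B 2/2 ok
(6,2)A 1/1 ok
(6,3)A 4/4 ok
(6,4)A 2/3 ok
(6,5)B 3/4 ok
(6,6)B 2/2 ok
(7,3)A 1/1 ok
(7,5)B 1/1 ok
(7,7)B 0/0 ok
All meet the threshold, so the configuration is stable.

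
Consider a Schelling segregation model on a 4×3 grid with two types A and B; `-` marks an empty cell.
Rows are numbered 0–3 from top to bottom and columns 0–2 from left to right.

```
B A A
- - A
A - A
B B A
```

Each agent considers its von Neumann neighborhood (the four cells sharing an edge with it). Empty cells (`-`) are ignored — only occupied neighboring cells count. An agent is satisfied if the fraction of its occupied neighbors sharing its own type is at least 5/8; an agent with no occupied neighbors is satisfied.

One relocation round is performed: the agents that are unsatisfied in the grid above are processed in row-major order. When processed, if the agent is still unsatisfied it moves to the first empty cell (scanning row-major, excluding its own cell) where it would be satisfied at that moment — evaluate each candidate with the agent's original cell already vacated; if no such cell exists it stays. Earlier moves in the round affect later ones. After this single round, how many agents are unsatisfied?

Initially unsatisfied (in order): (0,0), (0,1), (2,0), (3,0), (3,1), (3,2).
  (0,0): no empty cell satisfies it; stays.
  (0,1) → (1,1).
  (2,0) → (0,1).
  (3,0): now satisfied by earlier moves; stays.
  (3,1) → (2,0).
  (3,2): now satisfied by earlier moves; stays.
Resulting grid:
B A A
- A A
B - A
B - A
Unsatisfied now: (0,0).

1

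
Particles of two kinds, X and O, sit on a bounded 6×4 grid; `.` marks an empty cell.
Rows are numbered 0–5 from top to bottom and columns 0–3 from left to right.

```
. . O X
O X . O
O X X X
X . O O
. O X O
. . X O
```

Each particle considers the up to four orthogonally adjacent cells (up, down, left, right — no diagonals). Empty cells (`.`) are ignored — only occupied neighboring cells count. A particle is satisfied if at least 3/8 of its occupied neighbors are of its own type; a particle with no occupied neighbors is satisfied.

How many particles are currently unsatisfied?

Row 0: (0,2)O 0/1 not · (0,3)X 0/2 not
Row 1: (1,0)O 1/2 satisfied · (1,1)X 1/2 satisfied · (1,3)O 0/2 not
Row 2: (2,0)O 1/3 not · (2,1)X 2/3 satisfied · (2,2)X 2/3 satisfied · (2,3)X 1/3 not
Row 3: (3,0)X 0/1 not · (3,2)O 1/3 not · (3,3)O 2/3 satisfied
Row 4: (4,1)O 0/1 not · (4,2)X 1/4 not · (4,3)O 2/3 satisfied
Row 5: (5,2)X 1/2 satisfied · (5,3)O 1/2 satisfied
Unsatisfied: (0,2), (0,3), (1,3), (2,0), (2,3), (3,0), (3,2), (4,1), (4,2) — 9 in total.

9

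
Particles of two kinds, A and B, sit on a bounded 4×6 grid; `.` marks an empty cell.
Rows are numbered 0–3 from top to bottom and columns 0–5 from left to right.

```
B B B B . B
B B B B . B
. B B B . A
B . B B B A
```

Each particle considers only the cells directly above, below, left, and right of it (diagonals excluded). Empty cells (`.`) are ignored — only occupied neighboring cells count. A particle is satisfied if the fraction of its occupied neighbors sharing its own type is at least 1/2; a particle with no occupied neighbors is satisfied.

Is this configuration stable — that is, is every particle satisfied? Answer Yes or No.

Row 0: (0,0)B 2/2 satisfied · (0,1)B 3/3 satisfied · (0,2)B 3/3 satisfied · (0,3)B 2/2 satisfied · (0,5)B 1/1 satisfied
Row 1: (1,0)B 2/2 satisfied · (1,1)B 4/4 satisfied · (1,2)B 4/4 satisfied · (1,3)B 3/3 satisfied · (1,5)B 1/2 satisfied
Row 2: (2,1)B 2/2 satisfied · (2,2)B 4/4 satisfied · (2,3)B 3/3 satisfied · (2,5)A 1/2 satisfied
Row 3: (3,0)B 0/0 satisfied · (3,2)B 2/2 satisfied · (3,3)B 3/3 satisfied · (3,4)B 1/2 satisfied · (3,5)A 1/2 satisfied
All meet the threshold, so the configuration is stable.

Yes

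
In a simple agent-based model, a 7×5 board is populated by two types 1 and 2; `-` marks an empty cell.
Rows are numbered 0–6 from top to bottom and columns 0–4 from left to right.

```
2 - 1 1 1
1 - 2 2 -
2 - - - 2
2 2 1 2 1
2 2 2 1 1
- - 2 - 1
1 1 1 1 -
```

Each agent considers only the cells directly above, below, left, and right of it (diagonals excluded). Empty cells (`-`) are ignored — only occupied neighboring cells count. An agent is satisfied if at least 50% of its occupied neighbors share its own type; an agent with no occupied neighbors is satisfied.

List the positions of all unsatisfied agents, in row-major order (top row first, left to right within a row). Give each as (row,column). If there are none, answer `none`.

Row 0: (0,0)2 0/1 not · (0,2)1 1/2 satisfied · (0,3)1 2/3 satisfied · (0,4)1 1/1 satisfied
Row 1: (1,0)1 0/2 not · (1,2)2 1/2 satisfied · (1,3)2 1/2 satisfied
Row 2: (2,0)2 1/2 satisfied · (2,4)2 0/1 not
Row 3: (3,0)2 3/3 satisfied · (3,1)2 2/3 satisfied · (3,2)1 0/3 not · (3,3)2 0/3 not · (3,4)1 1/3 not
Row 4: (4,0)2 2/2 satisfied · (4,1)2 3/3 satisfied · (4,2)2 2/4 satisfied · (4,3)1 1/3 not · (4,4)1 3/3 satisfied
Row 5: (5,2)2 1/2 satisfied · (5,4)1 1/1 satisfied
Row 6: (6,0)1 1/1 satisfied · (6,1)1 2/2 satisfied · (6,2)1 2/3 satisfied · (6,3)1 1/1 satisfied

(0,0), (1,0), (2,4), (3,2), (3,3), (3,4), (4,3)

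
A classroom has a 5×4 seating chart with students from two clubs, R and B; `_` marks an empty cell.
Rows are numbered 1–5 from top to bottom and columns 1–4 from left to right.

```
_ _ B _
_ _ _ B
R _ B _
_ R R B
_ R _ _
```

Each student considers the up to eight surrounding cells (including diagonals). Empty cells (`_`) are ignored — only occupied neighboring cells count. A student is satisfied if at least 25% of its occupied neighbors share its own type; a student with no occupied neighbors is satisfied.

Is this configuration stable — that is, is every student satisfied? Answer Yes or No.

Row 1: (1,3)B 1/1 satisfied
Row 2: (2,4)B 2/2 satisfied
Row 3: (3,1)R 1/1 satisfied · (3,3)B 2/4 satisfied
Row 4: (4,2)R 3/4 satisfied · (4,3)R 2/4 satisfied · (4,4)B 1/2 satisfied
Row 5: (5,2)R 2/2 satisfied
All meet the threshold, so the configuration is stable.

Yes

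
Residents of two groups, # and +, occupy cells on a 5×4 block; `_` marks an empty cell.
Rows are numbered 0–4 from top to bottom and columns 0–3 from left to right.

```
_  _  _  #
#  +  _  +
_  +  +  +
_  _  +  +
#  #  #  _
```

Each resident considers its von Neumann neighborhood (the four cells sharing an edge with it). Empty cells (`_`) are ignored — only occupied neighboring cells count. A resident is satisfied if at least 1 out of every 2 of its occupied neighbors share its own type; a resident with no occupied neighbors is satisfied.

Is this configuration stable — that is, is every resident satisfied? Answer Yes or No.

(0,3)# 0/1 not
(1,0)# 0/1 not
(1,1)+ 1/2 satisfied
(1,3)+ 1/2 satisfied
(2,1)+ 2/2 satisfied
(2,2)+ 3/3 satisfied
(2,3)+ 3/3 satisfied
(3,2)+ 2/3 satisfied
(3,3)+ 2/2 satisfied
(4,0)# 1/1 satisfied
(4,1)# 2/2 satisfied
(4,2)# 1/2 satisfied
For instance (0,3) has only 0/1 same-type neighbors, below 1/2.

No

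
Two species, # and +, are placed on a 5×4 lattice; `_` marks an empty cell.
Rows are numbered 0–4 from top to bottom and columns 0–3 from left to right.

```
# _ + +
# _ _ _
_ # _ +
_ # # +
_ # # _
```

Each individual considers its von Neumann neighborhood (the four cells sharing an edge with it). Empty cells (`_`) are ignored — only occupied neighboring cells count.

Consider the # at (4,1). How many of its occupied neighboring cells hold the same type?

2

Occupied neighbors of (4,1): (3,1)=#, (4,2)=#.
Same type (#): 2 of 2.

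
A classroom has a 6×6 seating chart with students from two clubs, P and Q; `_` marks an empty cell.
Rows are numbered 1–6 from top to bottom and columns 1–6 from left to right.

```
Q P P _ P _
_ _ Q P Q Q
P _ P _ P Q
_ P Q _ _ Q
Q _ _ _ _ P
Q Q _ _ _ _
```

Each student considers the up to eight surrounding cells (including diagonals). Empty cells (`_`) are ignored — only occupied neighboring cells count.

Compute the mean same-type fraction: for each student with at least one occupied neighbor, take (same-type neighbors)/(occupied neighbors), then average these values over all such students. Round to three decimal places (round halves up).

Row 1: (1,1)Q 0/1 · (1,2)P 1/3 · (1,3)P 2/3 · (1,5)P 1/3
Row 2: (2,3)Q 0/4 · (2,4)P 4/6 · (2,5)Q 2/5 · (2,6)Q 2/4
Row 3: (3,1)P 1/1 · (3,3)P 2/4 · (3,5)P 1/5 · (3,6)Q 3/4
Row 4: (4,2)P 2/4 · (4,3)Q 0/2 · (4,6)Q 1/3
Row 5: (5,1)Q 2/3 · (5,6)P 0/1
Row 6: (6,1)Q 2/2 · (6,2)Q 2/2
Sum over 19 students: 0/1 + 1/3 + 2/3 + 1/3 + 0/4 + 4/6 + 2/5 + 2/4 + 1/1 + 2/4 + 1/5 + 3/4 + 2/4 + 0/2 + 1/3 + 2/3 + 0/1 + 2/2 + 2/2 = 177/20; mean = 177/20 ÷ 19 = 177/380 = 0.465789… → 0.466.

0.466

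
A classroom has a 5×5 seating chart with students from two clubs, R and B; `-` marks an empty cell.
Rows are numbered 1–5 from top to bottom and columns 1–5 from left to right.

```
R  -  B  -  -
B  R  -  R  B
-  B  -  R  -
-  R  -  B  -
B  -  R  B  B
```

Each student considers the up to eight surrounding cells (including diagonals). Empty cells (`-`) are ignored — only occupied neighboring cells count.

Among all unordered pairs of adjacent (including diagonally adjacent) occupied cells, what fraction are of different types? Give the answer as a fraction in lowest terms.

12/19

Scan each occupied cell's neighbors to the right and below (and the two forward diagonals) so each pair is counted once.
From row 1: 3 unlike of 4 pairs (running 3/4).
From row 2: 4 unlike of 6 pairs (running 7/10).
From row 3: 2 unlike of 2 pairs (running 9/12).
From row 4: 2 unlike of 5 pairs (running 11/17).
From row 5: 1 unlike of 2 pairs (running 12/19).
Total adjacent occupied pairs: 19; unlike-type pairs: 12.
12/19 is already in lowest terms.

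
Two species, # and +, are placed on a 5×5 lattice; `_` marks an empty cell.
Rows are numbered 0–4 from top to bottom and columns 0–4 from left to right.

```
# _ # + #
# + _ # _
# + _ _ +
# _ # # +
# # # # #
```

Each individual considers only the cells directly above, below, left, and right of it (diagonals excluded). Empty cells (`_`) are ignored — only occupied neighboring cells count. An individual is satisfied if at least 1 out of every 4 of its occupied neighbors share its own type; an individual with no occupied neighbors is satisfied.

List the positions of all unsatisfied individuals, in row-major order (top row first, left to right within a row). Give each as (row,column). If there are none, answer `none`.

(0,2), (0,3), (0,4), (1,3)

(0,0)# 1/1 satisfied
(0,2)# 0/1 not
(0,3)+ 0/3 not
(0,4)# 0/1 not
(1,0)# 2/3 satisfied
(1,1)+ 1/2 satisfied
(1,3)# 0/1 not
(2,0)# 2/3 satisfied
(2,1)+ 1/2 satisfied
(2,4)+ 1/1 satisfied
(3,0)# 2/2 satisfied
(3,2)# 2/2 satisfied
(3,3)# 2/3 satisfied
(3,4)+ 1/3 satisfied
(4,0)# 2/2 satisfied
(4,1)# 2/2 satisfied
(4,2)# 3/3 satisfied
(4,3)# 3/3 satisfied
(4,4)# 1/2 satisfied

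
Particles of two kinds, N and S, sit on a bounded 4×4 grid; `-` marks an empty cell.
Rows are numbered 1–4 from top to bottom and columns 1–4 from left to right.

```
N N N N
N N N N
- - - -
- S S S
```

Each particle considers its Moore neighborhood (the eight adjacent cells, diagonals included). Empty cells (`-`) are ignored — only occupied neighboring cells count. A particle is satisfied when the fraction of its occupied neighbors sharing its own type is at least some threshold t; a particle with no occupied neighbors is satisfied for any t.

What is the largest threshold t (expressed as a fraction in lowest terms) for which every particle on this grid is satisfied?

Row 1: (1,1)N 3/3 · (1,2)N 5/5 · (1,3)N 5/5 · (1,4)N 3/3
Row 2: (2,1)N 3/3 · (2,2)N 5/5 · (2,3)N 5/5 · (2,4)N 3/3
Row 4: (4,2)S 1/1 · (4,3)S 2/2 · (4,4)S 1/1
The smallest same-type fraction is 3/3 at (1,1), which reduces to 1/1. Any threshold above that leaves this particle unsatisfied.

1/1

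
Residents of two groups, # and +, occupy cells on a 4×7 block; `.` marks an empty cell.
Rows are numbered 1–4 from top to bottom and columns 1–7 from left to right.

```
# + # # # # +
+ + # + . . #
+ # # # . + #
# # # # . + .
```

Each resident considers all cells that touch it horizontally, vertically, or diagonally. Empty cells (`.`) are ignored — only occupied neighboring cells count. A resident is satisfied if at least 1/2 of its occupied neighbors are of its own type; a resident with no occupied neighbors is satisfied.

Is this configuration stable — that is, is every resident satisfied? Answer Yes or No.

Row 1: (1,1)# 0/3 unhappy · (1,2)+ 2/5 unhappy · (1,3)# 2/5 unhappy · (1,4)# 3/4 ok · (1,5)# 2/3 ok · (1,6)# 2/3 ok · (1,7)+ 0/2 unhappy
Row 2: (2,1)+ 3/5 ok · (2,2)+ 3/8 unhappy · (2,3)# 5/8 ok · (2,4)+ 0/6 unhappy · (2,7)# 2/4 ok
Row 3: (3,1)+ 2/5 unhappy · (3,2)# 5/8 ok · (3,3)# 6/8 ok · (3,4)# 4/5 ok · (3,6)+ 1/3 unhappy · (3,7)# 1/3 unhappy
Row 4: (4,1)# 2/3 ok · (4,2)# 4/5 ok · (4,3)# 5/5 ok · (4,4)# 3/3 ok · (4,6)+ 1/2 ok
For instance (1,1) has only 0/3 same-type neighbors, below 1/2.

No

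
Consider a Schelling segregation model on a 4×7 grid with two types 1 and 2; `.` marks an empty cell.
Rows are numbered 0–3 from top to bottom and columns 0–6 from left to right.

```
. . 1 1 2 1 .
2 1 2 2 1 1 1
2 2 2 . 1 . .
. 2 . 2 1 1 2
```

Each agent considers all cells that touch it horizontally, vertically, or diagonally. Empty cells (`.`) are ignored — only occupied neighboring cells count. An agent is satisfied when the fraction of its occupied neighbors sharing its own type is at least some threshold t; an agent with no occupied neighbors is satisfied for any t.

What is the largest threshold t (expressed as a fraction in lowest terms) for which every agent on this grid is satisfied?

(0,2)1 2/4
(0,3)1 2/5
(0,4)2 1/5
(0,5)1 3/4
(1,0)2 2/3
(1,1)1 1/6
(1,2)2 3/6
(1,3)2 3/7
(1,4)1 4/6
(1,5)1 4/5
(1,6)1 2/2
(2,0)2 3/4
(2,1)2 5/6
(2,2)2 5/6
(2,4)1 4/6
(3,1)2 3/3
(3,3)2 1/3
(3,4)1 2/3
(3,5)1 2/3
(3,6)2 0/1
The smallest same-type fraction is 0/1 at (3,6), which reduces to 0/1. Any threshold above that leaves this agent unsatisfied.

0/1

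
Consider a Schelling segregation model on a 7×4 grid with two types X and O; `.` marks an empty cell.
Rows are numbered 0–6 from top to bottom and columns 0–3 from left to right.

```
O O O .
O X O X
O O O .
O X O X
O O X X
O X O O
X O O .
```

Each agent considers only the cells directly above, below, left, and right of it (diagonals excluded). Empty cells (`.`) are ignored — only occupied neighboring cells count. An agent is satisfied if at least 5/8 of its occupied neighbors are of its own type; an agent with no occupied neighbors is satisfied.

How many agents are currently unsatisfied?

15

Row 0: (0,0)O 2/2 satisfied · (0,1)O 2/3 satisfied · (0,2)O 2/2 satisfied
Row 1: (1,0)O 2/3 satisfied · (1,1)X 0/4 not · (1,2)O 2/4 not · (1,3)X 0/1 not
Row 2: (2,0)O 3/3 satisfied · (2,1)O 2/4 not · (2,2)O 3/3 satisfied
Row 3: (3,0)O 2/3 satisfied · (3,1)X 0/4 not · (3,2)O 1/4 not · (3,3)X 1/2 not
Row 4: (4,0)O 3/3 satisfied · (4,1)O 1/4 not · (4,2)X 1/4 not · (4,3)X 2/3 satisfied
Row 5: (5,0)O 1/3 not · (5,1)X 0/4 not · (5,2)O 2/4 not · (5,3)O 1/2 not
Row 6: (6,0)X 0/2 not · (6,1)O 1/3 not · (6,2)O 2/2 satisfied
Unsatisfied: (1,1), (1,2), (1,3), (2,1), (3,1), (3,2), (3,3), (4,1), (4,2), (5,0), (5,1), (5,2), (5,3), (6,0), (6,1) — 15 in total.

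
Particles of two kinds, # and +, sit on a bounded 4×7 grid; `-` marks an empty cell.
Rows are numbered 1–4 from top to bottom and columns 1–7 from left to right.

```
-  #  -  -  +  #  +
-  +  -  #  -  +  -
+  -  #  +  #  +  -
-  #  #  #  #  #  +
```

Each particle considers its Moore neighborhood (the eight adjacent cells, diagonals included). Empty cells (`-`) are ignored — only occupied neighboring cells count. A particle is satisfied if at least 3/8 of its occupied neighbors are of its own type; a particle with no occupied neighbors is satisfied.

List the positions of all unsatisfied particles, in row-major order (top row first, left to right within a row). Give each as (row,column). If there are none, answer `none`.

(1,2)# 0/1 ✗
(1,5)+ 1/3 ✗
(1,6)# 0/3 ✗
(1,7)+ 1/2 ✓
(2,2)+ 1/3 ✗
(2,4)# 2/4 ✓
(2,6)+ 3/5 ✓
(3,1)+ 1/2 ✓
(3,3)# 4/6 ✓
(3,4)+ 0/6 ✗
(3,5)# 4/7 ✓
(3,6)+ 2/5 ✓
(4,2)# 2/3 ✓
(4,3)# 3/4 ✓
(4,4)# 4/5 ✓
(4,5)# 3/5 ✓
(4,6)# 2/4 ✓
(4,7)+ 1/2 ✓

(1,2), (1,5), (1,6), (2,2), (3,4)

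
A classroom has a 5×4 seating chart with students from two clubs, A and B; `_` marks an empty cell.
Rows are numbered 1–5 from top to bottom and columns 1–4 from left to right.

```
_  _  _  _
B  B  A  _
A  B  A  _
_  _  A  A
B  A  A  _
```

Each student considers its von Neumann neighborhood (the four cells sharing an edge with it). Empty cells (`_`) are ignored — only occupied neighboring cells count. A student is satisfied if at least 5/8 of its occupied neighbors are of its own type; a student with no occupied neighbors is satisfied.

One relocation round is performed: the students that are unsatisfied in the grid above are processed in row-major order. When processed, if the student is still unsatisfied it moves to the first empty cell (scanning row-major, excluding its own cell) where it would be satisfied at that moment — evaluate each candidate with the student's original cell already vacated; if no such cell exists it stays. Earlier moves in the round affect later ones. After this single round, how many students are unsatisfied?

Initially unsatisfied (in order): (2,1), (2,3), (3,1), (3,2), (5,1), (5,2).
  (2,1) → (1,1).
  (2,3) → (1,3).
  (3,1) → (1,4).
  (3,2) → (1,2).
  (5,1) → (2,1).
  (5,2): now satisfied by earlier moves; stays.
Resulting grid:
B B A A
B B _ _
_ _ A _
_ _ A A
_ A A _
Unsatisfied now: (1,3).

1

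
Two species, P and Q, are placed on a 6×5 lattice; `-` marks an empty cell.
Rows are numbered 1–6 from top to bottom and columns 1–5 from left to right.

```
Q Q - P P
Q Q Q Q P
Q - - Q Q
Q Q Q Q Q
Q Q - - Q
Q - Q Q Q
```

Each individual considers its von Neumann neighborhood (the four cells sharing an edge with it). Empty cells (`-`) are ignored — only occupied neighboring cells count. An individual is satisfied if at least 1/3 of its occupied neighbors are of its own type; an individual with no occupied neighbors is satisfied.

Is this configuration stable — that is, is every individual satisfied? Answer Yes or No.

(1,1)Q 2/2 satisfied
(1,2)Q 2/2 satisfied
(1,4)P 1/2 satisfied
(1,5)P 2/2 satisfied
(2,1)Q 3/3 satisfied
(2,2)Q 3/3 satisfied
(2,3)Q 2/2 satisfied
(2,4)Q 2/4 satisfied
(2,5)P 1/3 satisfied
(3,1)Q 2/2 satisfied
(3,4)Q 3/3 satisfied
(3,5)Q 2/3 satisfied
(4,1)Q 3/3 satisfied
(4,2)Q 3/3 satisfied
(4,3)Q 2/2 satisfied
(4,4)Q 3/3 satisfied
(4,5)Q 3/3 satisfied
(5,1)Q 3/3 satisfied
(5,2)Q 2/2 satisfied
(5,5)Q 2/2 satisfied
(6,1)Q 1/1 satisfied
(6,3)Q 1/1 satisfied
(6,4)Q 2/2 satisfied
(6,5)Q 2/2 satisfied
All meet the threshold, so the configuration is stable.

Yes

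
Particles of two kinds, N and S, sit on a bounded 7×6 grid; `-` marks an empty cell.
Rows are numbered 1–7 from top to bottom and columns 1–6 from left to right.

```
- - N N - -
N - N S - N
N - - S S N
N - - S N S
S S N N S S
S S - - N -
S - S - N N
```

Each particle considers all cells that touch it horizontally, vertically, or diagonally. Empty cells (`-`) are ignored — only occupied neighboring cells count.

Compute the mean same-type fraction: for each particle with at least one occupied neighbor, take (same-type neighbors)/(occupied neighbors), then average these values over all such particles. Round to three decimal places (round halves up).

Row 1: (1,3)N 2/3 · (1,4)N 2/3
Row 2: (2,1)N 1/1 · (2,3)N 2/4 · (2,4)S 2/5 · (2,6)N 1/2
Row 3: (3,1)N 2/2 · (3,4)S 3/5 · (3,5)S 4/7 · (3,6)N 2/4
Row 4: (4,1)N 1/3 · (4,4)S 3/6 · (4,5)N 2/8 · (4,6)S 3/5
Row 5: (5,1)S 3/4 · (5,2)S 3/5 · (5,3)N 1/4 · (5,4)N 3/5 · (5,5)S 3/6 · (5,6)S 2/4
Row 6: (6,1)S 4/4 · (6,2)S 5/6 · (6,5)N 3/5
Row 7: (7,1)S 2/2 · (7,3)S 1/1 · (7,5)N 2/2 · (7,6)N 2/2
Sum over 27 particles: 2/3 + 2/3 + 1/1 + 2/4 + 2/5 + 1/2 + 2/2 + 3/5 + 4/7 + 2/4 + 1/3 + 3/6 + 2/8 + 3/5 + 3/4 + 3/5 + 1/4 + 3/5 + 3/6 + 2/4 + 4/4 + 5/6 + 3/5 + 2/2 + 1/1 + 2/2 + 2/2 = 2481/140; mean = 2481/140 ÷ 27 = 827/1260 = 0.656349… → 0.656.

0.656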